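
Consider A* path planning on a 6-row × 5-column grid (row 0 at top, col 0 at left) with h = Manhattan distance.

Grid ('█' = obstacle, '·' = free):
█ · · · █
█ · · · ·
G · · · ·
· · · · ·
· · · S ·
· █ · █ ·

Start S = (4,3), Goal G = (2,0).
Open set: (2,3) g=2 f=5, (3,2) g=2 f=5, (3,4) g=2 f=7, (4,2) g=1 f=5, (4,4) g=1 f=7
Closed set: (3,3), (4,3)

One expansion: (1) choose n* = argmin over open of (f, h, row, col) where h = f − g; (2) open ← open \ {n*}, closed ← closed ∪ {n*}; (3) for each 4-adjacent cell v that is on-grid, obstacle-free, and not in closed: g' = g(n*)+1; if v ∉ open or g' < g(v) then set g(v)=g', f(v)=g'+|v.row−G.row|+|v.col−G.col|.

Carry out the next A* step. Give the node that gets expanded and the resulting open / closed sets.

expanded=(2,3); open=[(1,3) g=3 f=7, (2,2) g=3 f=5, (2,4) g=3 f=7, (3,2) g=2 f=5, (3,4) g=2 f=7, (4,2) g=1 f=5, (4,4) g=1 f=7]; closed=[(2,3), (3,3), (4,3)]

step 1: expand (2,3) (f=5, h=3) → closed; open now [(1,3) g=3 f=7, (2,2) g=3 f=5, (2,4) g=3 f=7, (3,2) g=2 f=5, (3,4) g=2 f=7, (4,2) g=1 f=5, (4,4) g=1 f=7]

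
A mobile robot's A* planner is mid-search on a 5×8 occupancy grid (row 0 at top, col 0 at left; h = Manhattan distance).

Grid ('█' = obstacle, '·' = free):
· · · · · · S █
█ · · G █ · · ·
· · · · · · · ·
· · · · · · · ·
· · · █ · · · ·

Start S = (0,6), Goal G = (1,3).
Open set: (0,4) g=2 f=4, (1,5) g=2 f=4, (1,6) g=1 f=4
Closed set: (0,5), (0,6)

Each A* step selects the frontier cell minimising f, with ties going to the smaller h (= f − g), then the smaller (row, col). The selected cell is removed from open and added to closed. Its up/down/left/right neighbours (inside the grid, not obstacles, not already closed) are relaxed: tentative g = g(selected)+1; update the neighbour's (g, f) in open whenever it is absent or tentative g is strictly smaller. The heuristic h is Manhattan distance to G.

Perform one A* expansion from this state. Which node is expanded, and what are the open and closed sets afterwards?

expanded=(0,4); open=[(0,3) g=3 f=4, (1,5) g=2 f=4, (1,6) g=1 f=4]; closed=[(0,4), (0,5), (0,6)]

step 1: expand (0,4) (f=4, h=2) → closed; open now [(0,3) g=3 f=4, (1,5) g=2 f=4, (1,6) g=1 f=4]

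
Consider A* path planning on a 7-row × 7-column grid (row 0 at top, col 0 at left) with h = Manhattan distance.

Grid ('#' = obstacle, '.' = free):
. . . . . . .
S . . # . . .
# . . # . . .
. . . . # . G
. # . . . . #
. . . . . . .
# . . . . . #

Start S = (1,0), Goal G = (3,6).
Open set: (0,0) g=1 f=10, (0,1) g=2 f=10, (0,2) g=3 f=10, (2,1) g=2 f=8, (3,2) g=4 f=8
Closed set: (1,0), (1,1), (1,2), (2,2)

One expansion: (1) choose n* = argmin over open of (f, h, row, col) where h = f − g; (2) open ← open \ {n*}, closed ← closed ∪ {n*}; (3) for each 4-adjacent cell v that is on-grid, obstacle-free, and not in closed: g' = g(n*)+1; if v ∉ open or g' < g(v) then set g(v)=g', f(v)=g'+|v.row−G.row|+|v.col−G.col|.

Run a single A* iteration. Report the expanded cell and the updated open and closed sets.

expanded=(3,2); open=[(0,0) g=1 f=10, (0,1) g=2 f=10, (0,2) g=3 f=10, (2,1) g=2 f=8, (3,1) g=5 f=10, (3,3) g=5 f=8, (4,2) g=5 f=10]; closed=[(1,0), (1,1), (1,2), (2,2), (3,2)]

step 1: expand (3,2) (f=8, h=4) → closed; open now [(0,0) g=1 f=10, (0,1) g=2 f=10, (0,2) g=3 f=10, (2,1) g=2 f=8, (3,1) g=5 f=10, (3,3) g=5 f=8, (4,2) g=5 f=10]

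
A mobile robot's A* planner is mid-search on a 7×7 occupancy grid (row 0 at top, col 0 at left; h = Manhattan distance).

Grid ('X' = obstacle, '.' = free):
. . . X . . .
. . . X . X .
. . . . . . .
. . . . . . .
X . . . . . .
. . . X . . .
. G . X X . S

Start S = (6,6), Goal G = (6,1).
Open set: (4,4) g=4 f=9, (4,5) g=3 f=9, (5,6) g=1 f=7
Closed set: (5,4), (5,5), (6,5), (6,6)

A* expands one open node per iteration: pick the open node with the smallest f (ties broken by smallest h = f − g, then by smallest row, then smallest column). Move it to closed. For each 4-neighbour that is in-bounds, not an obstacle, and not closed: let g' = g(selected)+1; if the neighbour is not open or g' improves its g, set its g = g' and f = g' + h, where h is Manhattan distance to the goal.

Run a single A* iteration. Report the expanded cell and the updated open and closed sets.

expanded=(5,6); open=[(4,4) g=4 f=9, (4,5) g=3 f=9, (4,6) g=2 f=9]; closed=[(5,4), (5,5), (5,6), (6,5), (6,6)]

step 1: expand (5,6) (f=7, h=6) → closed; open now [(4,4) g=4 f=9, (4,5) g=3 f=9, (4,6) g=2 f=9]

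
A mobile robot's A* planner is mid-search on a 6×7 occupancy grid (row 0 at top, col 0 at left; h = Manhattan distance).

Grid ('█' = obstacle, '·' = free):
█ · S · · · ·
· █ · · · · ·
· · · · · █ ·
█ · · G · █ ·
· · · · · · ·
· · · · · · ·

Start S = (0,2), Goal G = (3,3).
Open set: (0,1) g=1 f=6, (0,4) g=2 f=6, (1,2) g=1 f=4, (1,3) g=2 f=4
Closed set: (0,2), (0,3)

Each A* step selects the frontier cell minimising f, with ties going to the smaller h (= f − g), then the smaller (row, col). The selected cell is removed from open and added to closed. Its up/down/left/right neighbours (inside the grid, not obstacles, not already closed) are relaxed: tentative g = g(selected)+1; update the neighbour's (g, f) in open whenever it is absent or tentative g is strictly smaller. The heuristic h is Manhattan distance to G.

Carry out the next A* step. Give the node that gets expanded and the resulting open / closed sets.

expanded=(1,3); open=[(0,1) g=1 f=6, (0,4) g=2 f=6, (1,2) g=1 f=4, (1,4) g=3 f=6, (2,3) g=3 f=4]; closed=[(0,2), (0,3), (1,3)]

step 1: expand (1,3) (f=4, h=2) → closed; open now [(0,1) g=1 f=6, (0,4) g=2 f=6, (1,2) g=1 f=4, (1,4) g=3 f=6, (2,3) g=3 f=4]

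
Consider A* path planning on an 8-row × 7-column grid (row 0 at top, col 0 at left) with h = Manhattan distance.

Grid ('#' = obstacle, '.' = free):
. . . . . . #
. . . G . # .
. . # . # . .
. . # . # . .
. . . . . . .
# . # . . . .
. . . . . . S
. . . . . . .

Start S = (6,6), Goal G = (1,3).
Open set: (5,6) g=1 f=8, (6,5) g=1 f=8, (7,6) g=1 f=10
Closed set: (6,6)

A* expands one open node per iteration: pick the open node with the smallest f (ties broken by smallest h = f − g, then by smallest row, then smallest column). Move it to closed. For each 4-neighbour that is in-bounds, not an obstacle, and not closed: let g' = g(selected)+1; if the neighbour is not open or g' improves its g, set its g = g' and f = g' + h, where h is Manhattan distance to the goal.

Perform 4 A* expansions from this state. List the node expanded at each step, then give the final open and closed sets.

order=[(5,6) → (4,6) → (3,6) → (2,6)]; open=[(1,6) g=5 f=8, (2,5) g=5 f=8, (3,5) g=4 f=8, (4,5) g=3 f=8, (5,5) g=2 f=8, (6,5) g=1 f=8, (7,6) g=1 f=10]; closed=[(2,6), (3,6), (4,6), (5,6), (6,6)]

step 1: expand (5,6) (f=8, h=7) → closed; open now [(4,6) g=2 f=8, (5,5) g=2 f=8, (6,5) g=1 f=8, (7,6) g=1 f=10]
step 2: expand (4,6) (f=8, h=6) → closed; open now [(3,6) g=3 f=8, (4,5) g=3 f=8, (5,5) g=2 f=8, (6,5) g=1 f=8, (7,6) g=1 f=10]
step 3: expand (3,6) (f=8, h=5) → closed; open now [(2,6) g=4 f=8, (3,5) g=4 f=8, (4,5) g=3 f=8, (5,5) g=2 f=8, (6,5) g=1 f=8, (7,6) g=1 f=10]
step 4: expand (2,6) (f=8, h=4) → closed; open now [(1,6) g=5 f=8, (2,5) g=5 f=8, (3,5) g=4 f=8, (4,5) g=3 f=8, (5,5) g=2 f=8, (6,5) g=1 f=8, (7,6) g=1 f=10]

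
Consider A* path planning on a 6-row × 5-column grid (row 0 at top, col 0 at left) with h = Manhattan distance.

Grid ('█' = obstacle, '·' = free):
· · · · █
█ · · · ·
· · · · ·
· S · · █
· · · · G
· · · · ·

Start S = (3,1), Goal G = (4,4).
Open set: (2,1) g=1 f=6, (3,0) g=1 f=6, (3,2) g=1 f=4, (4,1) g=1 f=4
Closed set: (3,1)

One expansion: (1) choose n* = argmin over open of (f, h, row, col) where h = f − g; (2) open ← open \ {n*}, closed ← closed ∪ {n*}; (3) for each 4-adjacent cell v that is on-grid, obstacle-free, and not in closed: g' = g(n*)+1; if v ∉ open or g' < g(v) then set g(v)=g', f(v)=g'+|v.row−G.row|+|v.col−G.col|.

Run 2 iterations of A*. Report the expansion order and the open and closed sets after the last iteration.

step 1: expand (3,2) (f=4, h=3) → closed; open now [(2,1) g=1 f=6, (2,2) g=2 f=6, (3,0) g=1 f=6, (3,3) g=2 f=4, (4,1) g=1 f=4, (4,2) g=2 f=4]
step 2: expand (3,3) (f=4, h=2) → closed; open now [(2,1) g=1 f=6, (2,2) g=2 f=6, (2,3) g=3 f=6, (3,0) g=1 f=6, (4,1) g=1 f=4, (4,2) g=2 f=4, (4,3) g=3 f=4]

order=[(3,2) → (3,3)]; open=[(2,1) g=1 f=6, (2,2) g=2 f=6, (2,3) g=3 f=6, (3,0) g=1 f=6, (4,1) g=1 f=4, (4,2) g=2 f=4, (4,3) g=3 f=4]; closed=[(3,1), (3,2), (3,3)]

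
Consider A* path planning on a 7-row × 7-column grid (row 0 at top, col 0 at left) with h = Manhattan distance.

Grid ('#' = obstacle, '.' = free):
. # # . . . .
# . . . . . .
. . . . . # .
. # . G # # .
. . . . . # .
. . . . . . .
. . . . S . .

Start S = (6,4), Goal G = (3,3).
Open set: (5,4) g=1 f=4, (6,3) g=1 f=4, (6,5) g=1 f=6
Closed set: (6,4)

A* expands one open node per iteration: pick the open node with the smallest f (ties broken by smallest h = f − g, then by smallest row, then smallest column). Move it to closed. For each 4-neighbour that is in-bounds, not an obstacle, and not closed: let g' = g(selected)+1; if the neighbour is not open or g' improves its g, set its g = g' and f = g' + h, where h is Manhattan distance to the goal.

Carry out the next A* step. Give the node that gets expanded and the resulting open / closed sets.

expanded=(5,4); open=[(4,4) g=2 f=4, (5,3) g=2 f=4, (5,5) g=2 f=6, (6,3) g=1 f=4, (6,5) g=1 f=6]; closed=[(5,4), (6,4)]

step 1: expand (5,4) (f=4, h=3) → closed; open now [(4,4) g=2 f=4, (5,3) g=2 f=4, (5,5) g=2 f=6, (6,3) g=1 f=4, (6,5) g=1 f=6]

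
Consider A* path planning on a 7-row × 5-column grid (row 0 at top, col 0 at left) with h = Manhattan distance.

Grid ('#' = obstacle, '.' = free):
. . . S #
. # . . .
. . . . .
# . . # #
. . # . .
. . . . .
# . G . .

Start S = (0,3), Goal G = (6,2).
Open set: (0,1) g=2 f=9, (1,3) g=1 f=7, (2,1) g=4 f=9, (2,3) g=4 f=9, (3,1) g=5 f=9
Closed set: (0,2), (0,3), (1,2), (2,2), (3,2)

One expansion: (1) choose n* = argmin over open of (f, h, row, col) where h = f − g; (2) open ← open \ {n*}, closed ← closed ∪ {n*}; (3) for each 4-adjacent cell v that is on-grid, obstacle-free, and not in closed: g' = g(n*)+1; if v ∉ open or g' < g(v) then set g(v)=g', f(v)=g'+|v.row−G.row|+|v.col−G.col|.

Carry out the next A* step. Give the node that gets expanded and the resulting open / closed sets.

step 1: expand (1,3) (f=7, h=6) → closed; open now [(0,1) g=2 f=9, (1,4) g=2 f=9, (2,1) g=4 f=9, (2,3) g=2 f=7, (3,1) g=5 f=9]

expanded=(1,3); open=[(0,1) g=2 f=9, (1,4) g=2 f=9, (2,1) g=4 f=9, (2,3) g=2 f=7, (3,1) g=5 f=9]; closed=[(0,2), (0,3), (1,2), (1,3), (2,2), (3,2)]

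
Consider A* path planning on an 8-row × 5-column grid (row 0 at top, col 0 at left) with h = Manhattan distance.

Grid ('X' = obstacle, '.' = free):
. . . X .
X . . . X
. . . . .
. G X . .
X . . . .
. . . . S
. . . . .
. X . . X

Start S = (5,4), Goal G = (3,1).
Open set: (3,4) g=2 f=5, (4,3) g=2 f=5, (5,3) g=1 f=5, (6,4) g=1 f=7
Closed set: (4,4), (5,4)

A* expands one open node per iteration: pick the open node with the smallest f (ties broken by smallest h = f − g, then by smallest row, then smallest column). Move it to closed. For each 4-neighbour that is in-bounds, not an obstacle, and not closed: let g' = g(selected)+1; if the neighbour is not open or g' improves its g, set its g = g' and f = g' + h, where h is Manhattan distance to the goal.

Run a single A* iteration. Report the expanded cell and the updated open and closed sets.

expanded=(3,4); open=[(2,4) g=3 f=7, (3,3) g=3 f=5, (4,3) g=2 f=5, (5,3) g=1 f=5, (6,4) g=1 f=7]; closed=[(3,4), (4,4), (5,4)]

step 1: expand (3,4) (f=5, h=3) → closed; open now [(2,4) g=3 f=7, (3,3) g=3 f=5, (4,3) g=2 f=5, (5,3) g=1 f=5, (6,4) g=1 f=7]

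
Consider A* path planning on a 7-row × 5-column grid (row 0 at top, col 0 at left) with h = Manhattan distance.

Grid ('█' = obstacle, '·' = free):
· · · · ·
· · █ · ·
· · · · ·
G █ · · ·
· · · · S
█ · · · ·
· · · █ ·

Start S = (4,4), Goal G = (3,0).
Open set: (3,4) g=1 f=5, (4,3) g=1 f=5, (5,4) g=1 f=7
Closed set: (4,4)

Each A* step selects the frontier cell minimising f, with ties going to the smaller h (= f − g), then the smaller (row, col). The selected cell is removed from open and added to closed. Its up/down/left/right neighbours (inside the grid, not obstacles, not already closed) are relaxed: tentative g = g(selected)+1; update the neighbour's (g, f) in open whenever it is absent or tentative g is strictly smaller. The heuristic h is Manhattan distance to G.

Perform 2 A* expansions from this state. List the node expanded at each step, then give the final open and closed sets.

order=[(3,4) → (3,3)]; open=[(2,3) g=3 f=7, (2,4) g=2 f=7, (3,2) g=3 f=5, (4,3) g=1 f=5, (5,4) g=1 f=7]; closed=[(3,3), (3,4), (4,4)]

step 1: expand (3,4) (f=5, h=4) → closed; open now [(2,4) g=2 f=7, (3,3) g=2 f=5, (4,3) g=1 f=5, (5,4) g=1 f=7]
step 2: expand (3,3) (f=5, h=3) → closed; open now [(2,3) g=3 f=7, (2,4) g=2 f=7, (3,2) g=3 f=5, (4,3) g=1 f=5, (5,4) g=1 f=7]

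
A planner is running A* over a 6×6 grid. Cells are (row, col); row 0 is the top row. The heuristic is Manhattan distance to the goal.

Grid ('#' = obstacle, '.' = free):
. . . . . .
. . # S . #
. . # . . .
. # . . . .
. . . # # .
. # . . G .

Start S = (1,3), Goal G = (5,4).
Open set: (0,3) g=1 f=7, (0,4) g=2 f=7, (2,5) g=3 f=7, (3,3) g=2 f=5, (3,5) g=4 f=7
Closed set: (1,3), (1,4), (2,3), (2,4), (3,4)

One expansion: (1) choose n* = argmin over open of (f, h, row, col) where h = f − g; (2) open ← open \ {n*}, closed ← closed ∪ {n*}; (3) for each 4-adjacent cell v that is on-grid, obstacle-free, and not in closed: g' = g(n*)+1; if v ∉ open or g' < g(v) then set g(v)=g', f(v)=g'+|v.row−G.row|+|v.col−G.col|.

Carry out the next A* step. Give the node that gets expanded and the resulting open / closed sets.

expanded=(3,3); open=[(0,3) g=1 f=7, (0,4) g=2 f=7, (2,5) g=3 f=7, (3,2) g=3 f=7, (3,5) g=4 f=7]; closed=[(1,3), (1,4), (2,3), (2,4), (3,3), (3,4)]

step 1: expand (3,3) (f=5, h=3) → closed; open now [(0,3) g=1 f=7, (0,4) g=2 f=7, (2,5) g=3 f=7, (3,2) g=3 f=7, (3,5) g=4 f=7]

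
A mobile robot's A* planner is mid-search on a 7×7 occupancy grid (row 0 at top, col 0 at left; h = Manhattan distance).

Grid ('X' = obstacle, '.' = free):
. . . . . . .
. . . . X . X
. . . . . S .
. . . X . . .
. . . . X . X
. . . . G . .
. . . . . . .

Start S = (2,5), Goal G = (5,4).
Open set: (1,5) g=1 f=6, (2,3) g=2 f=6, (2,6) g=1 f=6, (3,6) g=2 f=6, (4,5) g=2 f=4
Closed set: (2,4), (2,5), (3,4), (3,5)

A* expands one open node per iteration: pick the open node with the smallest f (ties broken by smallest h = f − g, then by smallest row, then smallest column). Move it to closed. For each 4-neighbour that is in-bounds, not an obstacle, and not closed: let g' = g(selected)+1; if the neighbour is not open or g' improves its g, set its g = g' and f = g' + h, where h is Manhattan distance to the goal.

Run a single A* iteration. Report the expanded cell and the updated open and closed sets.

expanded=(4,5); open=[(1,5) g=1 f=6, (2,3) g=2 f=6, (2,6) g=1 f=6, (3,6) g=2 f=6, (5,5) g=3 f=4]; closed=[(2,4), (2,5), (3,4), (3,5), (4,5)]

step 1: expand (4,5) (f=4, h=2) → closed; open now [(1,5) g=1 f=6, (2,3) g=2 f=6, (2,6) g=1 f=6, (3,6) g=2 f=6, (5,5) g=3 f=4]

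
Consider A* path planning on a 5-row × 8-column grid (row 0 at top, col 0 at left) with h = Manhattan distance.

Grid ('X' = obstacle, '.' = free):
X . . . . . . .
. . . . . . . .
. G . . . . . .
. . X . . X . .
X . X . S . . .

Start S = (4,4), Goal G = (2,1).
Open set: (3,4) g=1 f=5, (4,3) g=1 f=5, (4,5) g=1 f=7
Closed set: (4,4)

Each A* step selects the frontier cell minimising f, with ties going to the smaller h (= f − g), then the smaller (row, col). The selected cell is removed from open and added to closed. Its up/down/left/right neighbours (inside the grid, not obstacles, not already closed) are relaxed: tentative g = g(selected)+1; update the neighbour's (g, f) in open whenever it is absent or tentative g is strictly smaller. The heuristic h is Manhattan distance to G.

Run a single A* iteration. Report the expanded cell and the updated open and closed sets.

step 1: expand (3,4) (f=5, h=4) → closed; open now [(2,4) g=2 f=5, (3,3) g=2 f=5, (4,3) g=1 f=5, (4,5) g=1 f=7]

expanded=(3,4); open=[(2,4) g=2 f=5, (3,3) g=2 f=5, (4,3) g=1 f=5, (4,5) g=1 f=7]; closed=[(3,4), (4,4)]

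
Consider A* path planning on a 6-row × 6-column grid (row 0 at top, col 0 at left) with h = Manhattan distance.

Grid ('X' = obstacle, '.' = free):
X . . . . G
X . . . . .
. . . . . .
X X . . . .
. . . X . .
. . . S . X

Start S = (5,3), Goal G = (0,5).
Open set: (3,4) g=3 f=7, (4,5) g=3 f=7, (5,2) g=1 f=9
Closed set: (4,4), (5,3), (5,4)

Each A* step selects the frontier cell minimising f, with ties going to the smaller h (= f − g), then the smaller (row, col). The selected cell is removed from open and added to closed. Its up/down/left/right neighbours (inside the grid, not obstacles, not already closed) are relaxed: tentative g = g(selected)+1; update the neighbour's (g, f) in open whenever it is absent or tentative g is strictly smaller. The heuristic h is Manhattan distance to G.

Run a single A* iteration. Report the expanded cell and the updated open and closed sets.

expanded=(3,4); open=[(2,4) g=4 f=7, (3,3) g=4 f=9, (3,5) g=4 f=7, (4,5) g=3 f=7, (5,2) g=1 f=9]; closed=[(3,4), (4,4), (5,3), (5,4)]

step 1: expand (3,4) (f=7, h=4) → closed; open now [(2,4) g=4 f=7, (3,3) g=4 f=9, (3,5) g=4 f=7, (4,5) g=3 f=7, (5,2) g=1 f=9]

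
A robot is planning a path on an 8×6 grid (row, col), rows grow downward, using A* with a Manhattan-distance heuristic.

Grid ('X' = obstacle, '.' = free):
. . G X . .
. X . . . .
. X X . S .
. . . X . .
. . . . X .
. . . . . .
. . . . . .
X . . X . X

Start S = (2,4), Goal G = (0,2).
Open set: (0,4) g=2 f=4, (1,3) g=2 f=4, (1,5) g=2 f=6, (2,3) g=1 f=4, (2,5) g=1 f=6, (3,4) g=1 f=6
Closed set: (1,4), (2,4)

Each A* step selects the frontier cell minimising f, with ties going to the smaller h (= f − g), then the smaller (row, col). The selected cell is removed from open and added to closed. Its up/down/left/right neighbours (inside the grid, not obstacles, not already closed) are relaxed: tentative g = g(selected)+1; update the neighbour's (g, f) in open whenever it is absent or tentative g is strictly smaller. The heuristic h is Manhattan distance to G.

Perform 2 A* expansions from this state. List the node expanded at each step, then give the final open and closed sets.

step 1: expand (0,4) (f=4, h=2) → closed; open now [(0,5) g=3 f=6, (1,3) g=2 f=4, (1,5) g=2 f=6, (2,3) g=1 f=4, (2,5) g=1 f=6, (3,4) g=1 f=6]
step 2: expand (1,3) (f=4, h=2) → closed; open now [(0,5) g=3 f=6, (1,2) g=3 f=4, (1,5) g=2 f=6, (2,3) g=1 f=4, (2,5) g=1 f=6, (3,4) g=1 f=6]

order=[(0,4) → (1,3)]; open=[(0,5) g=3 f=6, (1,2) g=3 f=4, (1,5) g=2 f=6, (2,3) g=1 f=4, (2,5) g=1 f=6, (3,4) g=1 f=6]; closed=[(0,4), (1,3), (1,4), (2,4)]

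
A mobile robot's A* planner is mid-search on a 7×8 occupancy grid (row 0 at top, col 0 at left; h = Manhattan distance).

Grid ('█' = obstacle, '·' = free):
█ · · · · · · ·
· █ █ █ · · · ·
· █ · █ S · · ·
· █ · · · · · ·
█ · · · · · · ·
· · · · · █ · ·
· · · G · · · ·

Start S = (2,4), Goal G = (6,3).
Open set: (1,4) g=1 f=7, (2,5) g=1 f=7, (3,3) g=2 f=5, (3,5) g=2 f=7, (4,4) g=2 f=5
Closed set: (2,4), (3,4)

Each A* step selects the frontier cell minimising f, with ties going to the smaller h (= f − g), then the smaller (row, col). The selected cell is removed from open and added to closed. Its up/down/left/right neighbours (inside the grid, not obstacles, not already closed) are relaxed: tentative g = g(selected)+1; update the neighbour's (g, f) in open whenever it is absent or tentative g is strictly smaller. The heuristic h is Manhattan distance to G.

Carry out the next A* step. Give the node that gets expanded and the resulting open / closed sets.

expanded=(3,3); open=[(1,4) g=1 f=7, (2,5) g=1 f=7, (3,2) g=3 f=7, (3,5) g=2 f=7, (4,3) g=3 f=5, (4,4) g=2 f=5]; closed=[(2,4), (3,3), (3,4)]

step 1: expand (3,3) (f=5, h=3) → closed; open now [(1,4) g=1 f=7, (2,5) g=1 f=7, (3,2) g=3 f=7, (3,5) g=2 f=7, (4,3) g=3 f=5, (4,4) g=2 f=5]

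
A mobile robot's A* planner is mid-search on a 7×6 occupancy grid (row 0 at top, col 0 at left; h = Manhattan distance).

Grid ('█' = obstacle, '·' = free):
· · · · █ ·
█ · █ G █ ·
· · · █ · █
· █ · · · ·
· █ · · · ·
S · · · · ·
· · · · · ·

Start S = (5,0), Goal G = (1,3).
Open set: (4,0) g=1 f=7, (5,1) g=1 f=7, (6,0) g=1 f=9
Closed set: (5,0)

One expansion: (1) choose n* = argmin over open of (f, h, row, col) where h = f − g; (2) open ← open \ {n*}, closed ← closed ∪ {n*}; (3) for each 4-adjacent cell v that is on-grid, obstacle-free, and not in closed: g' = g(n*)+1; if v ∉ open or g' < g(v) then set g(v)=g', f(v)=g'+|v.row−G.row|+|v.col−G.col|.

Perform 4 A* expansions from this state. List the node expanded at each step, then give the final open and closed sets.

step 1: expand (4,0) (f=7, h=6) → closed; open now [(3,0) g=2 f=7, (5,1) g=1 f=7, (6,0) g=1 f=9]
step 2: expand (3,0) (f=7, h=5) → closed; open now [(2,0) g=3 f=7, (5,1) g=1 f=7, (6,0) g=1 f=9]
step 3: expand (2,0) (f=7, h=4) → closed; open now [(2,1) g=4 f=7, (5,1) g=1 f=7, (6,0) g=1 f=9]
step 4: expand (2,1) (f=7, h=3) → closed; open now [(1,1) g=5 f=7, (2,2) g=5 f=7, (5,1) g=1 f=7, (6,0) g=1 f=9]

order=[(4,0) → (3,0) → (2,0) → (2,1)]; open=[(1,1) g=5 f=7, (2,2) g=5 f=7, (5,1) g=1 f=7, (6,0) g=1 f=9]; closed=[(2,0), (2,1), (3,0), (4,0), (5,0)]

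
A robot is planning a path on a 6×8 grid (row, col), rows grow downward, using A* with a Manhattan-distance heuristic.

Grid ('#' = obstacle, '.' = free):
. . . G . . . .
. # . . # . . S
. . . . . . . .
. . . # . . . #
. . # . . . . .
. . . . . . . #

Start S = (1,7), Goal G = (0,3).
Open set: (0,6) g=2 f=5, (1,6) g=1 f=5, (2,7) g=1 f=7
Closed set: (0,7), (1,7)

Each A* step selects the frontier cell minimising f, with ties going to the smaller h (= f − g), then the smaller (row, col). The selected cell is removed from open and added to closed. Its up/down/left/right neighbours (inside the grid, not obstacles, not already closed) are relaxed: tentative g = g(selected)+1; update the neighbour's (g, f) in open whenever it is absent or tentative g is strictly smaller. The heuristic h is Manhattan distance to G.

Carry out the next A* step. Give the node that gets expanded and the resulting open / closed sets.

step 1: expand (0,6) (f=5, h=3) → closed; open now [(0,5) g=3 f=5, (1,6) g=1 f=5, (2,7) g=1 f=7]

expanded=(0,6); open=[(0,5) g=3 f=5, (1,6) g=1 f=5, (2,7) g=1 f=7]; closed=[(0,6), (0,7), (1,7)]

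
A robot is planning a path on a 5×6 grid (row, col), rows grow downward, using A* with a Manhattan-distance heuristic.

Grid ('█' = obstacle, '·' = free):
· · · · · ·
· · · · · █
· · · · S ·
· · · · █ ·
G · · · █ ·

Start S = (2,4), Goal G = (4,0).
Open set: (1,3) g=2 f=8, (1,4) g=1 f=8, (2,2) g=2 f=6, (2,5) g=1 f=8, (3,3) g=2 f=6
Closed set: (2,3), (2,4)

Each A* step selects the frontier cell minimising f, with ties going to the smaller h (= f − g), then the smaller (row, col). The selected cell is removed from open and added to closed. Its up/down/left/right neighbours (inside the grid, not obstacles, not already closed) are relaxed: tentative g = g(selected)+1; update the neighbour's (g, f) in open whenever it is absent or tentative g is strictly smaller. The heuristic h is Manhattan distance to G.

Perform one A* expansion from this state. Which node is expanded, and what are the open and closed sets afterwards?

step 1: expand (2,2) (f=6, h=4) → closed; open now [(1,2) g=3 f=8, (1,3) g=2 f=8, (1,4) g=1 f=8, (2,1) g=3 f=6, (2,5) g=1 f=8, (3,2) g=3 f=6, (3,3) g=2 f=6]

expanded=(2,2); open=[(1,2) g=3 f=8, (1,3) g=2 f=8, (1,4) g=1 f=8, (2,1) g=3 f=6, (2,5) g=1 f=8, (3,2) g=3 f=6, (3,3) g=2 f=6]; closed=[(2,2), (2,3), (2,4)]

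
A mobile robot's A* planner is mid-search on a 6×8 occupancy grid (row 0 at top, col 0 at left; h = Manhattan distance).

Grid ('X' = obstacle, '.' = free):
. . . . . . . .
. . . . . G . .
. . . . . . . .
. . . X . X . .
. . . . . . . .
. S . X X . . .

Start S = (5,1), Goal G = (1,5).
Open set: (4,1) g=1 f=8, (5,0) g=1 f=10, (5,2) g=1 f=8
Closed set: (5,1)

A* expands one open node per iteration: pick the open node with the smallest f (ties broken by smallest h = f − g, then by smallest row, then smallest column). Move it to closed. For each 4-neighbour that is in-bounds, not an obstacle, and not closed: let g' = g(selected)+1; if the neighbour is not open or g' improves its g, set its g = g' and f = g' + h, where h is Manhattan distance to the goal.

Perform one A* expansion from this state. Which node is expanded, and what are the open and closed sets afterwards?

step 1: expand (4,1) (f=8, h=7) → closed; open now [(3,1) g=2 f=8, (4,0) g=2 f=10, (4,2) g=2 f=8, (5,0) g=1 f=10, (5,2) g=1 f=8]

expanded=(4,1); open=[(3,1) g=2 f=8, (4,0) g=2 f=10, (4,2) g=2 f=8, (5,0) g=1 f=10, (5,2) g=1 f=8]; closed=[(4,1), (5,1)]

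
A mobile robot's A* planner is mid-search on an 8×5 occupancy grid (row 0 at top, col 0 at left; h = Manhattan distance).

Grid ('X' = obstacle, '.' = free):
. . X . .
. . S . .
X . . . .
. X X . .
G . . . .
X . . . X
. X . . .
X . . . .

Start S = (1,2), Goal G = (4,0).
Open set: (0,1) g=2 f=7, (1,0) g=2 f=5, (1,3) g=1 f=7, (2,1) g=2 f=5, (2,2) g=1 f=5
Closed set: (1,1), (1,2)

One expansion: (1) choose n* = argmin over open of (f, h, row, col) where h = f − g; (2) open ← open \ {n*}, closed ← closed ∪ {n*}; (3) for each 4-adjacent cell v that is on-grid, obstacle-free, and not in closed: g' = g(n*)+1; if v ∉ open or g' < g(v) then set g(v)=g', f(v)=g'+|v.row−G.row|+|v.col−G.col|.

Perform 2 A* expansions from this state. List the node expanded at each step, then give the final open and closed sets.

step 1: expand (1,0) (f=5, h=3) → closed; open now [(0,0) g=3 f=7, (0,1) g=2 f=7, (1,3) g=1 f=7, (2,1) g=2 f=5, (2,2) g=1 f=5]
step 2: expand (2,1) (f=5, h=3) → closed; open now [(0,0) g=3 f=7, (0,1) g=2 f=7, (1,3) g=1 f=7, (2,2) g=1 f=5]

order=[(1,0) → (2,1)]; open=[(0,0) g=3 f=7, (0,1) g=2 f=7, (1,3) g=1 f=7, (2,2) g=1 f=5]; closed=[(1,0), (1,1), (1,2), (2,1)]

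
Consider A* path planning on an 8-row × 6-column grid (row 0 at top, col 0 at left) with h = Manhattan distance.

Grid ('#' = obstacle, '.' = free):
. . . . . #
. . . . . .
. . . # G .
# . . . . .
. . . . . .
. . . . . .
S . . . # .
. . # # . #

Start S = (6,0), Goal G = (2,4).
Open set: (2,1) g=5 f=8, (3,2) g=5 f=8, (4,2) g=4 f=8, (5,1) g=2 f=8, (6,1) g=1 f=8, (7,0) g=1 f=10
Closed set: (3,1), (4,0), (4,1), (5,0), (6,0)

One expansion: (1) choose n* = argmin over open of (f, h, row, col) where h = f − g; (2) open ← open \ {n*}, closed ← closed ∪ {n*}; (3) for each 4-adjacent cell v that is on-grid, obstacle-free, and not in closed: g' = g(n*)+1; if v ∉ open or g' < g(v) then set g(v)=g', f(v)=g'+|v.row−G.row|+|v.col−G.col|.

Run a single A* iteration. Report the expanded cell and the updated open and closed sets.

step 1: expand (2,1) (f=8, h=3) → closed; open now [(1,1) g=6 f=10, (2,0) g=6 f=10, (2,2) g=6 f=8, (3,2) g=5 f=8, (4,2) g=4 f=8, (5,1) g=2 f=8, (6,1) g=1 f=8, (7,0) g=1 f=10]

expanded=(2,1); open=[(1,1) g=6 f=10, (2,0) g=6 f=10, (2,2) g=6 f=8, (3,2) g=5 f=8, (4,2) g=4 f=8, (5,1) g=2 f=8, (6,1) g=1 f=8, (7,0) g=1 f=10]; closed=[(2,1), (3,1), (4,0), (4,1), (5,0), (6,0)]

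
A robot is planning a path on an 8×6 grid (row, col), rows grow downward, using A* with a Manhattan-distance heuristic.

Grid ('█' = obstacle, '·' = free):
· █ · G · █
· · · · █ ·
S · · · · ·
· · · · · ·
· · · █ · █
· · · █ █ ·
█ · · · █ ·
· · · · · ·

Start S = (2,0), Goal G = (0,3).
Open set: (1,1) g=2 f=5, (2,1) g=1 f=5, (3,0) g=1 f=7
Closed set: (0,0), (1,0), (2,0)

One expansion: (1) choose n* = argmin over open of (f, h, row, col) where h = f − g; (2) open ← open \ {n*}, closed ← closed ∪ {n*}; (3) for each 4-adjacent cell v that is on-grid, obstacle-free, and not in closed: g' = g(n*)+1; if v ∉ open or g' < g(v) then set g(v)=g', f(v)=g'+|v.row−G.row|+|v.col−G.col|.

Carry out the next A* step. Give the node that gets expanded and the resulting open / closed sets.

step 1: expand (1,1) (f=5, h=3) → closed; open now [(1,2) g=3 f=5, (2,1) g=1 f=5, (3,0) g=1 f=7]

expanded=(1,1); open=[(1,2) g=3 f=5, (2,1) g=1 f=5, (3,0) g=1 f=7]; closed=[(0,0), (1,0), (1,1), (2,0)]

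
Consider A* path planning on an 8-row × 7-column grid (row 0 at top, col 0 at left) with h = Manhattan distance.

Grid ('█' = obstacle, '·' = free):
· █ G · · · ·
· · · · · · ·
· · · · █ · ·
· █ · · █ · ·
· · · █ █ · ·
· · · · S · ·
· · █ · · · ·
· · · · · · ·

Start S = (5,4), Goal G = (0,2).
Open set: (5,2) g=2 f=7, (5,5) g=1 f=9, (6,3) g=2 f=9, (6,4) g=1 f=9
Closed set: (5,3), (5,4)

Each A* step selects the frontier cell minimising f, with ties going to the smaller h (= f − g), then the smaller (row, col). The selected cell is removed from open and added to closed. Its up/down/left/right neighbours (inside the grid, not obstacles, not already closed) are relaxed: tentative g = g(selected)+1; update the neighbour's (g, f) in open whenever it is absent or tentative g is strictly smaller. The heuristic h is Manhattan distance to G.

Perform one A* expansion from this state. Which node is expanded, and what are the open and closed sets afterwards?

step 1: expand (5,2) (f=7, h=5) → closed; open now [(4,2) g=3 f=7, (5,1) g=3 f=9, (5,5) g=1 f=9, (6,3) g=2 f=9, (6,4) g=1 f=9]

expanded=(5,2); open=[(4,2) g=3 f=7, (5,1) g=3 f=9, (5,5) g=1 f=9, (6,3) g=2 f=9, (6,4) g=1 f=9]; closed=[(5,2), (5,3), (5,4)]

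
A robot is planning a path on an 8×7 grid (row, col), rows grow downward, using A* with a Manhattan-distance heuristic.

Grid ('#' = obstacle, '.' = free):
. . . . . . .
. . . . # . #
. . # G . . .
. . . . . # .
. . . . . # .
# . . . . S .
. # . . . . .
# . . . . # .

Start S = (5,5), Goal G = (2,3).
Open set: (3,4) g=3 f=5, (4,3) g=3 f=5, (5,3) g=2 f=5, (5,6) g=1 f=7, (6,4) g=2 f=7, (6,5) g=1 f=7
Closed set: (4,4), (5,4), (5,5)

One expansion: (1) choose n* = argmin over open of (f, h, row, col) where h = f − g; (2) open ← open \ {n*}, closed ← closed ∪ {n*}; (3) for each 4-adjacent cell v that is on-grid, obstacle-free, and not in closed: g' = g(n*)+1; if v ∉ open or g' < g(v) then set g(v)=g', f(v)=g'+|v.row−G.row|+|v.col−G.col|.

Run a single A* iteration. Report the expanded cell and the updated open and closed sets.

expanded=(3,4); open=[(2,4) g=4 f=5, (3,3) g=4 f=5, (4,3) g=3 f=5, (5,3) g=2 f=5, (5,6) g=1 f=7, (6,4) g=2 f=7, (6,5) g=1 f=7]; closed=[(3,4), (4,4), (5,4), (5,5)]

step 1: expand (3,4) (f=5, h=2) → closed; open now [(2,4) g=4 f=5, (3,3) g=4 f=5, (4,3) g=3 f=5, (5,3) g=2 f=5, (5,6) g=1 f=7, (6,4) g=2 f=7, (6,5) g=1 f=7]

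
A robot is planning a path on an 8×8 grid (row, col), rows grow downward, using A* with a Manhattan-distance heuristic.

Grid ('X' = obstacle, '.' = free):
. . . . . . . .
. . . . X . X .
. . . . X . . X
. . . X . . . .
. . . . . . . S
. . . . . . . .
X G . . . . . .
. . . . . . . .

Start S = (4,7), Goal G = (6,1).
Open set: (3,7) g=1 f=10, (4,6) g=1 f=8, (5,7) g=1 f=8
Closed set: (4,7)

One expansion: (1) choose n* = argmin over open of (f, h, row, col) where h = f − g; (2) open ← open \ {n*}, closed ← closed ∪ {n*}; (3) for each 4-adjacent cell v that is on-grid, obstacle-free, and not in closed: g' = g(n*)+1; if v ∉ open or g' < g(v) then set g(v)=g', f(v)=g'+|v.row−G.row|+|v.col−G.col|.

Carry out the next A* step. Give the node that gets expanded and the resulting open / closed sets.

expanded=(4,6); open=[(3,6) g=2 f=10, (3,7) g=1 f=10, (4,5) g=2 f=8, (5,6) g=2 f=8, (5,7) g=1 f=8]; closed=[(4,6), (4,7)]

step 1: expand (4,6) (f=8, h=7) → closed; open now [(3,6) g=2 f=10, (3,7) g=1 f=10, (4,5) g=2 f=8, (5,6) g=2 f=8, (5,7) g=1 f=8]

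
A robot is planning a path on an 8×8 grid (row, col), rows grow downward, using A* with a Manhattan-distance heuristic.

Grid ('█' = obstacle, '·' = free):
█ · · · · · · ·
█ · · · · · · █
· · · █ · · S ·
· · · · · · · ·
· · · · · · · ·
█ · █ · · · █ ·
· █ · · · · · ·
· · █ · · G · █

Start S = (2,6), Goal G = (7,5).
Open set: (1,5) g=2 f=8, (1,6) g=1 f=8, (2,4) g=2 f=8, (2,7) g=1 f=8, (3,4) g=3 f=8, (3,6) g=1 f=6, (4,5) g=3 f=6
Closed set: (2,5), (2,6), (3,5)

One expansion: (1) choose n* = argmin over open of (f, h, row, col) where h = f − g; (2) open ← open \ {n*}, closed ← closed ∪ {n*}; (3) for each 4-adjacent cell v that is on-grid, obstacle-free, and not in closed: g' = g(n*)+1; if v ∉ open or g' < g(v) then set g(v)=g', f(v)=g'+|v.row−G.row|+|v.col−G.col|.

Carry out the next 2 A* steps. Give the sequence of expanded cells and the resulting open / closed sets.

order=[(4,5) → (5,5)]; open=[(1,5) g=2 f=8, (1,6) g=1 f=8, (2,4) g=2 f=8, (2,7) g=1 f=8, (3,4) g=3 f=8, (3,6) g=1 f=6, (4,4) g=4 f=8, (4,6) g=4 f=8, (5,4) g=5 f=8, (6,5) g=5 f=6]; closed=[(2,5), (2,6), (3,5), (4,5), (5,5)]

step 1: expand (4,5) (f=6, h=3) → closed; open now [(1,5) g=2 f=8, (1,6) g=1 f=8, (2,4) g=2 f=8, (2,7) g=1 f=8, (3,4) g=3 f=8, (3,6) g=1 f=6, (4,4) g=4 f=8, (4,6) g=4 f=8, (5,5) g=4 f=6]
step 2: expand (5,5) (f=6, h=2) → closed; open now [(1,5) g=2 f=8, (1,6) g=1 f=8, (2,4) g=2 f=8, (2,7) g=1 f=8, (3,4) g=3 f=8, (3,6) g=1 f=6, (4,4) g=4 f=8, (4,6) g=4 f=8, (5,4) g=5 f=8, (6,5) g=5 f=6]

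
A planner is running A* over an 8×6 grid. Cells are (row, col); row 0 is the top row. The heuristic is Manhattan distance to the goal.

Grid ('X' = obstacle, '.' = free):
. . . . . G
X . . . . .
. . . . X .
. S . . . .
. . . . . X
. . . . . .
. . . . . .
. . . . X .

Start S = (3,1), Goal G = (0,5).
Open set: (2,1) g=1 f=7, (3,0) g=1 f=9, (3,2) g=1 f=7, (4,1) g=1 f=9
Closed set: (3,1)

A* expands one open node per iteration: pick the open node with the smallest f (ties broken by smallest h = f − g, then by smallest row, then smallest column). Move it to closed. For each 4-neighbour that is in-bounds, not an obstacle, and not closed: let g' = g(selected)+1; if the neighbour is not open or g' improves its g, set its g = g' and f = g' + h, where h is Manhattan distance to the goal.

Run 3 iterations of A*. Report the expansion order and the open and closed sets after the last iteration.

step 1: expand (2,1) (f=7, h=6) → closed; open now [(1,1) g=2 f=7, (2,0) g=2 f=9, (2,2) g=2 f=7, (3,0) g=1 f=9, (3,2) g=1 f=7, (4,1) g=1 f=9]
step 2: expand (1,1) (f=7, h=5) → closed; open now [(0,1) g=3 f=7, (1,2) g=3 f=7, (2,0) g=2 f=9, (2,2) g=2 f=7, (3,0) g=1 f=9, (3,2) g=1 f=7, (4,1) g=1 f=9]
step 3: expand (0,1) (f=7, h=4) → closed; open now [(0,0) g=4 f=9, (0,2) g=4 f=7, (1,2) g=3 f=7, (2,0) g=2 f=9, (2,2) g=2 f=7, (3,0) g=1 f=9, (3,2) g=1 f=7, (4,1) g=1 f=9]

order=[(2,1) → (1,1) → (0,1)]; open=[(0,0) g=4 f=9, (0,2) g=4 f=7, (1,2) g=3 f=7, (2,0) g=2 f=9, (2,2) g=2 f=7, (3,0) g=1 f=9, (3,2) g=1 f=7, (4,1) g=1 f=9]; closed=[(0,1), (1,1), (2,1), (3,1)]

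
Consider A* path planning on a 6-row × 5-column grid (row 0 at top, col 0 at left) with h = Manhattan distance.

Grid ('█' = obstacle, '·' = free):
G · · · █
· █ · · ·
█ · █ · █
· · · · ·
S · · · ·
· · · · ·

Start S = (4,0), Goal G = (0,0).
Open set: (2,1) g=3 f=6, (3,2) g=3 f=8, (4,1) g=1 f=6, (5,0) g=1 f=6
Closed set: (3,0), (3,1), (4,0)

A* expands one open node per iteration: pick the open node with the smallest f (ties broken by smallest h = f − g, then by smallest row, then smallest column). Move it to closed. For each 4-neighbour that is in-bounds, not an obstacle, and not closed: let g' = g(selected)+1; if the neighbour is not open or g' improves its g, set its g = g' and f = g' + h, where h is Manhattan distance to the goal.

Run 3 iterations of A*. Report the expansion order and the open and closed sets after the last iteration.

step 1: expand (2,1) (f=6, h=3) → closed; open now [(3,2) g=3 f=8, (4,1) g=1 f=6, (5,0) g=1 f=6]
step 2: expand (4,1) (f=6, h=5) → closed; open now [(3,2) g=3 f=8, (4,2) g=2 f=8, (5,0) g=1 f=6, (5,1) g=2 f=8]
step 3: expand (5,0) (f=6, h=5) → closed; open now [(3,2) g=3 f=8, (4,2) g=2 f=8, (5,1) g=2 f=8]

order=[(2,1) → (4,1) → (5,0)]; open=[(3,2) g=3 f=8, (4,2) g=2 f=8, (5,1) g=2 f=8]; closed=[(2,1), (3,0), (3,1), (4,0), (4,1), (5,0)]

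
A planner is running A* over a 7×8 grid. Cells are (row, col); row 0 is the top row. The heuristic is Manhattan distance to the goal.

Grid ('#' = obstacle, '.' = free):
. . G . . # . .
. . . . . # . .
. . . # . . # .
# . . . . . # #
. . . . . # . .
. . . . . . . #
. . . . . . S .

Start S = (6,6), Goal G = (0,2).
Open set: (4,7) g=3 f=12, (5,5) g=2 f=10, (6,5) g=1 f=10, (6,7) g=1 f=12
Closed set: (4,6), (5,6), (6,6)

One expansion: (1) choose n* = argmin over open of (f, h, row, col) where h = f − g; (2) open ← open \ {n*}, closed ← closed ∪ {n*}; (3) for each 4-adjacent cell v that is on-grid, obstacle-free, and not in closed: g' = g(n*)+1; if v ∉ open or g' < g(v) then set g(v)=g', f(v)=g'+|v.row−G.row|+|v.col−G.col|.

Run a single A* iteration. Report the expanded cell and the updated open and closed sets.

expanded=(5,5); open=[(4,7) g=3 f=12, (5,4) g=3 f=10, (6,5) g=1 f=10, (6,7) g=1 f=12]; closed=[(4,6), (5,5), (5,6), (6,6)]

step 1: expand (5,5) (f=10, h=8) → closed; open now [(4,7) g=3 f=12, (5,4) g=3 f=10, (6,5) g=1 f=10, (6,7) g=1 f=12]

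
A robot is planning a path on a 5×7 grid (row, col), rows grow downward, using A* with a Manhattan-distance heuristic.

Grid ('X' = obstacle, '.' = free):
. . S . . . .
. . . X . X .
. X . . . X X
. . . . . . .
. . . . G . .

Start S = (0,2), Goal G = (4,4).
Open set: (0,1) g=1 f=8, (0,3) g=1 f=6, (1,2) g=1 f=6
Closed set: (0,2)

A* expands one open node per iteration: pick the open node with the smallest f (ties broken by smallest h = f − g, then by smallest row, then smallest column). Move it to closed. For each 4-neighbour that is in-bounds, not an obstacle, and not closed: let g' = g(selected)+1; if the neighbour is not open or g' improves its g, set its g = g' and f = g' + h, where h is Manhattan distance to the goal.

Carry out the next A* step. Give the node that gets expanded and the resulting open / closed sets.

step 1: expand (0,3) (f=6, h=5) → closed; open now [(0,1) g=1 f=8, (0,4) g=2 f=6, (1,2) g=1 f=6]

expanded=(0,3); open=[(0,1) g=1 f=8, (0,4) g=2 f=6, (1,2) g=1 f=6]; closed=[(0,2), (0,3)]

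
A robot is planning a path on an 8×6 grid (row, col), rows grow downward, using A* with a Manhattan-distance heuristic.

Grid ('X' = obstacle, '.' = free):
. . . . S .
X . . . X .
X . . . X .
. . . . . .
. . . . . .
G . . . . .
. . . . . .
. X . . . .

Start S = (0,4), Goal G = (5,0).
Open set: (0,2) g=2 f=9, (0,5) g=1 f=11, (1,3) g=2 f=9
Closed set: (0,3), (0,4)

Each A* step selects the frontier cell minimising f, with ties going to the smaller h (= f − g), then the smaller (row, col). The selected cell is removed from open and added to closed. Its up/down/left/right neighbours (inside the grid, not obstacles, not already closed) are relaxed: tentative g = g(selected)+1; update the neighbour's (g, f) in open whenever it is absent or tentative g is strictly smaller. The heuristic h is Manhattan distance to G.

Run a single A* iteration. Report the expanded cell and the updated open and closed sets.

step 1: expand (0,2) (f=9, h=7) → closed; open now [(0,1) g=3 f=9, (0,5) g=1 f=11, (1,2) g=3 f=9, (1,3) g=2 f=9]

expanded=(0,2); open=[(0,1) g=3 f=9, (0,5) g=1 f=11, (1,2) g=3 f=9, (1,3) g=2 f=9]; closed=[(0,2), (0,3), (0,4)]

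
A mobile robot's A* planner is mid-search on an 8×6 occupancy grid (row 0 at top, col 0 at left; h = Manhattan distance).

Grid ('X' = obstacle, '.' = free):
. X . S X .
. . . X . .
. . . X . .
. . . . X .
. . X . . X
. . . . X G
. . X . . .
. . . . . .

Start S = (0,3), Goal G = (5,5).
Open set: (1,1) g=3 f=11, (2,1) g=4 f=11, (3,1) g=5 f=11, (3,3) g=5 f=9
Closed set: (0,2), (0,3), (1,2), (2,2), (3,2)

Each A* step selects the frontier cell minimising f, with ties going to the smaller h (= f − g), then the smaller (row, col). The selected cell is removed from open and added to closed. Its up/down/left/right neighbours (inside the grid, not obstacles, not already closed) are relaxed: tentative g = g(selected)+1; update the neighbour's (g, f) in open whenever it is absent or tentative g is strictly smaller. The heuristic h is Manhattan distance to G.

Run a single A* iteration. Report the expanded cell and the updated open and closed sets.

step 1: expand (3,3) (f=9, h=4) → closed; open now [(1,1) g=3 f=11, (2,1) g=4 f=11, (3,1) g=5 f=11, (4,3) g=6 f=9]

expanded=(3,3); open=[(1,1) g=3 f=11, (2,1) g=4 f=11, (3,1) g=5 f=11, (4,3) g=6 f=9]; closed=[(0,2), (0,3), (1,2), (2,2), (3,2), (3,3)]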